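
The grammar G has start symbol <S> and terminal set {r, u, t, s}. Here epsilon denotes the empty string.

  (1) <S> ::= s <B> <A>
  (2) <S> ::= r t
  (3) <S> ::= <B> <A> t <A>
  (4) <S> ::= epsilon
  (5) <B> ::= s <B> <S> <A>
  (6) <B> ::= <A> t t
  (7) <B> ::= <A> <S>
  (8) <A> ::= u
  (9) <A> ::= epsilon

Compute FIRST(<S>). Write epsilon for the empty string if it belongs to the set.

{epsilon, r, s, t, u}

FIRST(<A>): from <A>::=u we get {u}; from <A>::=epsilon we get {epsilon}. So FIRST(<A>) = {epsilon, u}.
FIRST(<S>): from <S>::=s <B> <A> we get {s}; from <S>::=r t we get {r}; from <S>::=<B> <A> t <A> we get {r, s, t, u}; from <S>::=epsilon we get {epsilon}. So FIRST(<S>) = {epsilon, r, s, t, u}.
FIRST(<B>): from <B>::=s <B> <S> <A> we get {s}; from <B>::=<A> t t we get {t, u}; from <B>::=<A> <S> we get {epsilon, r, s, t, u}. So FIRST(<B>) = {epsilon, r, s, t, u}.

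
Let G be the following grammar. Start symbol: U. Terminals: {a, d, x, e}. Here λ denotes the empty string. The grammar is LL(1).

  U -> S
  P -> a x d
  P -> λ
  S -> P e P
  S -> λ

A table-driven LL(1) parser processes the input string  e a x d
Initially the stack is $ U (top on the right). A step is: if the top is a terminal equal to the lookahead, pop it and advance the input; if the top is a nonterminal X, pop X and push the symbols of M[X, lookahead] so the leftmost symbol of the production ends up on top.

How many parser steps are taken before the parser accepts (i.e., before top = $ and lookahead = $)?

step 1: stack=$ U  input=e a x d $  — expand U -> S
step 2: stack=$ S  input=e a x d $  — expand S -> P e P
step 3: stack=$ P e P  input=e a x d $  — expand P -> λ
step 4: stack=$ P e  input=e a x d $  — match e
step 5: stack=$ P  input=a x d $  — expand P -> a x d
step 6: stack=$ d x a  input=a x d $  — match a
step 7: stack=$ d x  input=x d $  — match x
step 8: stack=$ d  input=d $  — match d
Accept reached after 8 steps.

8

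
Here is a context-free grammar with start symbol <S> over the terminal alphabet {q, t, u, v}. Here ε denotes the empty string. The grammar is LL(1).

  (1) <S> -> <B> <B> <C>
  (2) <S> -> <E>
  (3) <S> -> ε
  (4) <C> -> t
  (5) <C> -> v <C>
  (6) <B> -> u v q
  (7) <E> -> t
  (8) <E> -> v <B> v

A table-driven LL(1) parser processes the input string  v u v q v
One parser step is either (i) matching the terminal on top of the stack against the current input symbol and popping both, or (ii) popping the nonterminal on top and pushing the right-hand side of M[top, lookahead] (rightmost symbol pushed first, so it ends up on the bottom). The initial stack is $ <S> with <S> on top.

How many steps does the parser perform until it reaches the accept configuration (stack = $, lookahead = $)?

     Stack      Input        Action
  1  $ <S>      v u v q v $  expand <S> -> <E>
  2  $ <E>      v u v q v $  expand <E> -> v <B> v
  3  $ v <B> v  v u v q v $  match v
  4  $ v <B>    u v q v $    expand <B> -> u v q
  5  $ v q v u  u v q v $    match u
  6  $ v q v    v q v $      match v
  7  $ v q      q v $        match q
  8  $ v        v $          match v
Accept reached after 8 steps.

8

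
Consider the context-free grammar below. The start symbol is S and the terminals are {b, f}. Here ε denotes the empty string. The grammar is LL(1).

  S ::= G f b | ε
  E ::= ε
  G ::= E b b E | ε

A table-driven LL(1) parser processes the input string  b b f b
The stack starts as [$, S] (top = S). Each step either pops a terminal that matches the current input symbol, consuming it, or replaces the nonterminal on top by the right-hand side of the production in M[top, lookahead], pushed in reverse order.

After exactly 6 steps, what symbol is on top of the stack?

     Stack          Input      Action
  1  $ S            b b f b $  expand S ::= G f b
  2  $ b f G        b b f b $  expand G ::= E b b E
  3  $ b f E b b E  b b f b $  expand E ::= ε
  4  $ b f E b b    b b f b $  match b
  5  $ b f E b      b f b $    match b
  6  $ b f E        f b $      expand E ::= ε
Stack after step 6: $ b f (top = f).

f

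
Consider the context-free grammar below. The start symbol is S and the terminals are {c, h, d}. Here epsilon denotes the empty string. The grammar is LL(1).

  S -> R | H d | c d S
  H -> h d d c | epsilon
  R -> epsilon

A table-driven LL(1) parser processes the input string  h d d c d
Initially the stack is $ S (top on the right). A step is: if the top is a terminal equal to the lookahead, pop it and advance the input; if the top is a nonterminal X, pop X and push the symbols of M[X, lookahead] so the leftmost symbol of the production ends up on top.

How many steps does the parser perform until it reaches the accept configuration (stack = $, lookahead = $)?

7

     Stack        Input        Action
  1  $ S          h d d c d $  expand S -> H d
  2  $ d H        h d d c d $  expand H -> h d d c
  3  $ d c d d h  h d d c d $  match h
  4  $ d c d d    d d c d $    match d
  5  $ d c d      d c d $      match d
  6  $ d c        c d $        match c
  7  $ d          d $          match d
Accept reached after 7 steps.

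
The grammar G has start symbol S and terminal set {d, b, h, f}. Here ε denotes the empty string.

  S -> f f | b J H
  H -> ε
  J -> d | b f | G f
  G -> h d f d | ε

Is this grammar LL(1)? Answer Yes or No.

FIRST(S) = {b, f}
FIRST(H) = {ε}
FIRST(J) = {b, d, f, h}
FIRST(G) = {ε, h}
FOLLOW(S) = {$}
FOLLOW(H) = {$}
FOLLOW(J) = {$}
FOLLOW(G) = {f}
Each cell of M receives at most one production.

Yes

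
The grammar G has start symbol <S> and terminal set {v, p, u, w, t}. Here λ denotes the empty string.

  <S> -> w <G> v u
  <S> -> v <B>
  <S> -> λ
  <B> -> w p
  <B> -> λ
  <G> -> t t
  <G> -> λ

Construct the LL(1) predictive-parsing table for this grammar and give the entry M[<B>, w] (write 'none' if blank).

<B> -> w p

FIRST(<S>): from <S>->w <G> v u we get {w}; from <S>->v <B> we get {v}; from <S>->λ we get {λ}. So FIRST(<S>) = {λ, v, w}.
FIRST(<B>): from <B>->w p we get {w}; from <B>->λ we get {λ}. So FIRST(<B>) = {λ, w}.
FIRST(<G>): from <G>->t t we get {t}; from <G>->λ we get {λ}. So FIRST(<G>) = {λ, t}.
FOLLOW(<S>) includes $ since <S> is the start symbol.
FOLLOW(<S>): <S> appears on no right-hand side. Thus FOLLOW(<S>) = {$}.
FOLLOW(<B>): in <S>->v <B>, the suffix after <B> is empty, so FOLLOW(<B>) ⊇ FOLLOW(<S>) = {$}. Thus FOLLOW(<B>) = {$}.
For <B> -> w p: FIRST(w p) = {w}, so it goes in M[<B>, t] for t ∈ {w}.
For <B> -> λ: FIRST(λ) = {λ}, so it goes in M[<B>, t] for t ∈ {}; since λ ∈ FIRST, also for every t ∈ FOLLOW(<B>) = {$}.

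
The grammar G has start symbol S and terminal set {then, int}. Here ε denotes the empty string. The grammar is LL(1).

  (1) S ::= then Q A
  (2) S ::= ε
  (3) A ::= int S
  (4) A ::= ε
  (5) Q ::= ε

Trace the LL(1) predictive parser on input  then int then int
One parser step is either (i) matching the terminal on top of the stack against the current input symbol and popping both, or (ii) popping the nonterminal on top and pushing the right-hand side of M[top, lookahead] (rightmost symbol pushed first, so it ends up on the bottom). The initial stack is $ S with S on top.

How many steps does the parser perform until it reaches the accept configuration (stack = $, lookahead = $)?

      Stack       Input                Action
   1  $ S         then int then int $  expand S ::= then Q A
   2  $ A Q then  then int then int $  match then
   3  $ A Q       int then int $       expand Q ::= ε
   4  $ A         int then int $       expand A ::= int S
   5  $ S int     int then int $       match int
   6  $ S         then int $           expand S ::= then Q A
   7  $ A Q then  then int $           match then
   8  $ A Q       int $                expand Q ::= ε
   9  $ A         int $                expand A ::= int S
  10  $ S int     int $                match int
  11  $ S         $                    expand S ::= ε
Accept reached after 11 steps.

11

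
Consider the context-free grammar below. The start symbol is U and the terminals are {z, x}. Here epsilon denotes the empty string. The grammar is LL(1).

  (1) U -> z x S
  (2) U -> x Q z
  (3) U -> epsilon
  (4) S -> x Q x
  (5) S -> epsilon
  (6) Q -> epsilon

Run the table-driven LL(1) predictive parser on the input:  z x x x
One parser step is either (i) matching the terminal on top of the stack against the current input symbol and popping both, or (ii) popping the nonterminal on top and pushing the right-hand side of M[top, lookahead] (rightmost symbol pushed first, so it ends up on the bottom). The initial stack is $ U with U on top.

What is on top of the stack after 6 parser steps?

step 1: stack=$ U  input=z x x x $  — expand U -> z x S
step 2: stack=$ S x z  input=z x x x $  — match z
step 3: stack=$ S x  input=x x x $  — match x
step 4: stack=$ S  input=x x $  — expand S -> x Q x
step 5: stack=$ x Q x  input=x x $  — match x
step 6: stack=$ x Q  input=x $  — expand Q -> epsilon
Stack after step 6: $ x (top = x).

x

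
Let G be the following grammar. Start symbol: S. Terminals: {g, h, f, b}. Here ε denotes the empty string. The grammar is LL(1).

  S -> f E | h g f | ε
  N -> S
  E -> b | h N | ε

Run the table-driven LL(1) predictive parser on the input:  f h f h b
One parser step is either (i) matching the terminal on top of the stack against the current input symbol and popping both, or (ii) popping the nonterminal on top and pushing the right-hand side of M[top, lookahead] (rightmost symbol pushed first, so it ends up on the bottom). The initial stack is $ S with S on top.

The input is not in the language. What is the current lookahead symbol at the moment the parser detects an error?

b

      Stack  Input        Action
   1  $ S    f h f h b $  expand S -> f E
   2  $ E f  f h f h b $  match f
   3  $ E    h f h b $    expand E -> h N
   4  $ N h  h f h b $    match h
   5  $ N    f h b $      expand N -> S
   6  $ S    f h b $      expand S -> f E
   7  $ E f  f h b $      match f
   8  $ E    h b $        expand E -> h N
   9  $ N h  h b $        match h
  10  $ N    b $          error: M[N, b] is empty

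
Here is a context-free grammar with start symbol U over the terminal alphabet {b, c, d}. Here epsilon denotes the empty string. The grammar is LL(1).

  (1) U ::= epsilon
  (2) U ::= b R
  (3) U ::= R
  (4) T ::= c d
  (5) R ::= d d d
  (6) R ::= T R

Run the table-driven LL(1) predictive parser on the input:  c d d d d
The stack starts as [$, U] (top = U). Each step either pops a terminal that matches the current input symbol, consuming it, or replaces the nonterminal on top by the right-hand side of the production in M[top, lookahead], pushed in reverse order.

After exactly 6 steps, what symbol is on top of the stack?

d

step 1: stack=$ U  input=c d d d d $  — expand U ::= R
step 2: stack=$ R  input=c d d d d $  — expand R ::= T R
step 3: stack=$ R T  input=c d d d d $  — expand T ::= c d
step 4: stack=$ R d c  input=c d d d d $  — match c
step 5: stack=$ R d  input=d d d d $  — match d
step 6: stack=$ R  input=d d d $  — expand R ::= d d d
Stack after step 6: $ d d d (top = d).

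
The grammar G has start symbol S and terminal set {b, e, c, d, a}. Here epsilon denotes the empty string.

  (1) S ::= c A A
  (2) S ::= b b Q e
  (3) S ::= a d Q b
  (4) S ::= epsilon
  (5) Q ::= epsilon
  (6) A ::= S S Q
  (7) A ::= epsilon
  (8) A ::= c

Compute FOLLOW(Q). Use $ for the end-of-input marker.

FIRST(S): from S::=c A A we get {c}; from S::=b b Q e we get {b}; from S::=a d Q b we get {a}; from S::=epsilon we get {epsilon}. So FIRST(S) = {epsilon, a, b, c}.
FIRST(Q): from Q::=epsilon we get {epsilon}. So FIRST(Q) = {epsilon}.
FIRST(A): from A::=S S Q we get {epsilon, a, b, c}; from A::=epsilon we get {epsilon}; from A::=c we get {c}. So FIRST(A) = {epsilon, a, b, c}.
FOLLOW(S) includes $ since S is the start symbol.
FOLLOW(S): in A::=S S Q (occurrence 1), S is followed by S Q with FIRST {epsilon, a, b, c}; in A::=S S Q (occurrence 1), the suffix after S is nullable, so FOLLOW(S) ⊇ FOLLOW(A) = {$, a, b, c}; in A::=S S Q (occurrence 2), S is followed by Q with FIRST {epsilon}; in A::=S S Q (occurrence 2), the suffix after S is nullable, so FOLLOW(S) ⊇ FOLLOW(A) = {$, a, b, c}. Thus FOLLOW(S) = {$, a, b, c}.
FOLLOW(A): in S::=c A A (occurrence 1), A is followed by A with FIRST {epsilon, a, b, c}; in S::=c A A (occurrence 1), the suffix after A is nullable, so FOLLOW(A) ⊇ FOLLOW(S) = {$, a, b, c}; in S::=c A A (occurrence 2), the suffix after A is empty, so FOLLOW(A) ⊇ FOLLOW(S) = {$, a, b, c}. Thus FOLLOW(A) = {$, a, b, c}.
FOLLOW(Q): in S::=b b Q e, Q is followed by e with FIRST {e}; in S::=a d Q b, Q is followed by b with FIRST {b}; in A::=S S Q, the suffix after Q is empty, so FOLLOW(Q) ⊇ FOLLOW(A) = {$, a, b, c}. Thus FOLLOW(Q) = {$, a, b, c, e}.

{$, a, b, c, e}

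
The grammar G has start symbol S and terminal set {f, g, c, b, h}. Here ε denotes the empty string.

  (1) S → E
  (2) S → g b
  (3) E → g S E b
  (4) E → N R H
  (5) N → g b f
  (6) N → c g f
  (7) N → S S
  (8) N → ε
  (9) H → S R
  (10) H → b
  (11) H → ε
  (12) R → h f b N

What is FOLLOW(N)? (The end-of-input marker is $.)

{$, b, c, g, h}

FIRST(R): from R→h f b N we get {h}. So FIRST(R) = {h}.
FIRST(S): from S→E we get {c, g, h}; from S→g b we get {g}. So FIRST(S) = {c, g, h}.
FIRST(N): from N→g b f we get {g}; from N→c g f we get {c}; from N→S S we get {c, g, h}; from N→ε we get {ε}. So FIRST(N) = {ε, c, g, h}.
FIRST(H): from H→S R we get {c, g, h}; from H→b we get {b}; from H→ε we get {ε}. So FIRST(H) = {ε, b, c, g, h}.
FIRST(E): from E→g S E b we get {g}; from E→N R H we get {c, g, h}. So FIRST(E) = {c, g, h}.
FOLLOW(S) includes $ since S is the start symbol.
FOLLOW(S): in E→g S E b, S is followed by E b with FIRST {c, g, h}; in N→S S (occurrence 1), S is followed by S with FIRST {c, g, h}; in N→S S (occurrence 2), the suffix after S is empty, so FOLLOW(S) ⊇ FOLLOW(N) = {$, b, c, g, h}; in H→S R, S is followed by R with FIRST {h}. Thus FOLLOW(S) = {$, b, c, g, h}.
FOLLOW(E): in S→E, the suffix after E is empty, so FOLLOW(E) ⊇ FOLLOW(S) = {$, b, c, g, h}; in E→g S E b, E is followed by b with FIRST {b}. Thus FOLLOW(E) = {$, b, c, g, h}.
FOLLOW(H): in E→N R H, the suffix after H is empty, so FOLLOW(H) ⊇ FOLLOW(E) = {$, b, c, g, h}. Thus FOLLOW(H) = {$, b, c, g, h}.
FOLLOW(R): in E→N R H, R is followed by H with FIRST {ε, b, c, g, h}; in E→N R H, the suffix after R is nullable, so FOLLOW(R) ⊇ FOLLOW(E) = {$, b, c, g, h}; in H→S R, the suffix after R is empty, so FOLLOW(R) ⊇ FOLLOW(H) = {$, b, c, g, h}. Thus FOLLOW(R) = {$, b, c, g, h}.
FOLLOW(N): in E→N R H, N is followed by R H with FIRST {h}; in R→h f b N, the suffix after N is empty, so FOLLOW(N) ⊇ FOLLOW(R) = {$, b, c, g, h}. Thus FOLLOW(N) = {$, b, c, g, h}.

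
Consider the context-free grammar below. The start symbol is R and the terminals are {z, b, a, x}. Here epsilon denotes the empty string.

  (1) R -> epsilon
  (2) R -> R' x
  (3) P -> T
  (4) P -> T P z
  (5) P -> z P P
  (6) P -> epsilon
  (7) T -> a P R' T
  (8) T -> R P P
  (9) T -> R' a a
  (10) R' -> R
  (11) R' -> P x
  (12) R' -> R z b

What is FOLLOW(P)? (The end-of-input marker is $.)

{a, x, z}

FIRST(R) = {epsilon, a, x, z}  (via R' x)
FIRST(P) = {epsilon, a, x, z}  (via T, T P z)
FIRST(R') = {epsilon, a, x, z}  (via R, P x, R z b)
FIRST(T) = {epsilon, a, x, z}  (via R P P, R' a a)
FOLLOW(R) includes $ since R is the start symbol.
FOLLOW(R): in T->R P P, R is followed by P P with FIRST {epsilon, a, x, z}; in T->R P P, the suffix after R is nullable, so FOLLOW(R) ⊇ FOLLOW(T) = {a, x, z}; in R'->R, the suffix after R is empty, so FOLLOW(R) ⊇ FOLLOW(R') = {a, x, z}; in R'->R z b, R is followed by z b with FIRST {z}. Thus FOLLOW(R) = {$, a, x, z}.
FOLLOW(P): in P->T P z, P is followed by z with FIRST {z}; in P->z P P (occurrence 1), P is followed by P with FIRST {epsilon, a, x, z}; in P->z P P (occurrence 1), the suffix after P is nullable (adds nothing new); in P->z P P (occurrence 2), the suffix after P is empty (adds nothing new); in T->a P R' T, P is followed by R' T with FIRST {epsilon, a, x, z}; in T->a P R' T, the suffix after P is nullable, so FOLLOW(P) ⊇ FOLLOW(T) = {a, x, z}; in T->R P P (occurrence 1), P is followed by P with FIRST {epsilon, a, x, z}; in T->R P P (occurrence 1), the suffix after P is nullable, so FOLLOW(P) ⊇ FOLLOW(T) = {a, x, z}; in T->R P P (occurrence 2), the suffix after P is empty, so FOLLOW(P) ⊇ FOLLOW(T) = {a, x, z}; in R'->P x, P is followed by x with FIRST {x}. Thus FOLLOW(P) = {a, x, z}.
FOLLOW(T): in P->T, the suffix after T is empty, so FOLLOW(T) ⊇ FOLLOW(P) = {a, x, z}; in P->T P z, T is followed by P z with FIRST {a, x, z}; in T->a P R' T, the suffix after T is empty (adds nothing new). Thus FOLLOW(T) = {a, x, z}.
FOLLOW(R'): in R->R' x, R' is followed by x with FIRST {x}; in T->a P R' T, R' is followed by T with FIRST {epsilon, a, x, z}; in T->a P R' T, the suffix after R' is nullable, so FOLLOW(R') ⊇ FOLLOW(T) = {a, x, z}; in T->R' a a, R' is followed by a a with FIRST {a}. Thus FOLLOW(R') = {a, x, z}.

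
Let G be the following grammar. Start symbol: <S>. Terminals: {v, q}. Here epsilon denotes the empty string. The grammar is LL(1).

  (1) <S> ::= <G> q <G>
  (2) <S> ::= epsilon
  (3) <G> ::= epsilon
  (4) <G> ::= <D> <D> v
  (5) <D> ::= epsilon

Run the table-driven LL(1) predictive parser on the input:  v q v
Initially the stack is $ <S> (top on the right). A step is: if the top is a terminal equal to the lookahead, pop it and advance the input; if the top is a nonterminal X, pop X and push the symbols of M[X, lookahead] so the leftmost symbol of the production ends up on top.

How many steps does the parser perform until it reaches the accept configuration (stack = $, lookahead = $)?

      Stack              Input    Action
   1  $ <S>              v q v $  expand <S> ::= <G> q <G>
   2  $ <G> q <G>        v q v $  expand <G> ::= <D> <D> v
   3  $ <G> q v <D> <D>  v q v $  expand <D> ::= epsilon
   4  $ <G> q v <D>      v q v $  expand <D> ::= epsilon
   5  $ <G> q v          v q v $  match v
   6  $ <G> q            q v $    match q
   7  $ <G>              v $      expand <G> ::= <D> <D> v
   8  $ v <D> <D>        v $      expand <D> ::= epsilon
   9  $ v <D>            v $      expand <D> ::= epsilon
  10  $ v                v $      match v
Accept reached after 10 steps.

10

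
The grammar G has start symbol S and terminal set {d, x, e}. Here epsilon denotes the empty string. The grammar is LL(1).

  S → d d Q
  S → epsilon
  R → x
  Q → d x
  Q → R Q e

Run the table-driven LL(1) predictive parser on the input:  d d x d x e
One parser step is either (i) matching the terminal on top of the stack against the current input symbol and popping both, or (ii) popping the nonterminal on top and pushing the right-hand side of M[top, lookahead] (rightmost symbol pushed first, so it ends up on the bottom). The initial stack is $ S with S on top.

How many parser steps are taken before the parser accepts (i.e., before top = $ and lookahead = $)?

10

step 1: stack=$ S  input=d d x d x e $  — expand S → d d Q
step 2: stack=$ Q d d  input=d d x d x e $  — match d
step 3: stack=$ Q d  input=d x d x e $  — match d
step 4: stack=$ Q  input=x d x e $  — expand Q → R Q e
step 5: stack=$ e Q R  input=x d x e $  — expand R → x
step 6: stack=$ e Q x  input=x d x e $  — match x
step 7: stack=$ e Q  input=d x e $  — expand Q → d x
step 8: stack=$ e x d  input=d x e $  — match d
step 9: stack=$ e x  input=x e $  — match x
step 10: stack=$ e  input=e $  — match e
Accept reached after 10 steps.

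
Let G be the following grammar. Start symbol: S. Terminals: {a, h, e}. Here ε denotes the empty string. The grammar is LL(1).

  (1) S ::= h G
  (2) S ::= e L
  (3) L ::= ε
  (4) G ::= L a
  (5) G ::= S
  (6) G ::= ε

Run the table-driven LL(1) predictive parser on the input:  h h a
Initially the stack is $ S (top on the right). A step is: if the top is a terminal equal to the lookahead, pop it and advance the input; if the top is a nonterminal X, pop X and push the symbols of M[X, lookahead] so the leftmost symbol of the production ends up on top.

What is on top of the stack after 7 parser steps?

     Stack  Input    Action
  1  $ S    h h a $  expand S ::= h G
  2  $ G h  h h a $  match h
  3  $ G    h a $    expand G ::= S
  4  $ S    h a $    expand S ::= h G
  5  $ G h  h a $    match h
  6  $ G    a $      expand G ::= L a
  7  $ a L  a $      expand L ::= ε
Stack after step 7: $ a (top = a).

a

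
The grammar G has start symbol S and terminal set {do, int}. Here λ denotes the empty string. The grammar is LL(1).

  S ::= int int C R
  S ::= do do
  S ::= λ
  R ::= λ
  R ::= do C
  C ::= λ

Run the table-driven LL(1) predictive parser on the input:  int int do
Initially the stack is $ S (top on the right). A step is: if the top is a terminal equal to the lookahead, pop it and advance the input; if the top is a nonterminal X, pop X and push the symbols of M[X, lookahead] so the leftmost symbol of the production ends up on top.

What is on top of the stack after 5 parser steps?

do

step 1: stack=$ S  input=int int do $  — expand S ::= int int C R
step 2: stack=$ R C int int  input=int int do $  — match int
step 3: stack=$ R C int  input=int do $  — match int
step 4: stack=$ R C  input=do $  — expand C ::= λ
step 5: stack=$ R  input=do $  — expand R ::= do C
Stack after step 5: $ C do (top = do).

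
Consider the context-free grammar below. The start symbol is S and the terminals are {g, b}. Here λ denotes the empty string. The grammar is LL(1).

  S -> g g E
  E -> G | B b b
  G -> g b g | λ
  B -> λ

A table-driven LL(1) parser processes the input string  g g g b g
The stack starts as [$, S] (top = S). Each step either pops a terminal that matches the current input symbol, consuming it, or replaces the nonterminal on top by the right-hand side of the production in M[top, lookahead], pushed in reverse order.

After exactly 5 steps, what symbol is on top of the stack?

g

     Stack    Input        Action
  1  $ S      g g g b g $  expand S -> g g E
  2  $ E g g  g g g b g $  match g
  3  $ E g    g g b g $    match g
  4  $ E      g b g $      expand E -> G
  5  $ G      g b g $      expand G -> g b g
Stack after step 5: $ g b g (top = g).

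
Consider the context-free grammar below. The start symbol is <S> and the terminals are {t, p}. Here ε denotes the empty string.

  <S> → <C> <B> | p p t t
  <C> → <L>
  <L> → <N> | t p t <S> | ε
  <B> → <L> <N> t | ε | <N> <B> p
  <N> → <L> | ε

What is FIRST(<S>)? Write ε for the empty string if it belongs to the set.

FIRST(<S>) = {ε, p, t}  (via <C> <B>)
FIRST(<C>) = {ε, t}  (via <L>)
FIRST(<L>) = {ε, t}  (via <N>)
FIRST(<N>) = {ε, t}  (via <L>)
FIRST(<B>) = {ε, p, t}  (via <L> <N> t, <N> <B> p)

{ε, p, t}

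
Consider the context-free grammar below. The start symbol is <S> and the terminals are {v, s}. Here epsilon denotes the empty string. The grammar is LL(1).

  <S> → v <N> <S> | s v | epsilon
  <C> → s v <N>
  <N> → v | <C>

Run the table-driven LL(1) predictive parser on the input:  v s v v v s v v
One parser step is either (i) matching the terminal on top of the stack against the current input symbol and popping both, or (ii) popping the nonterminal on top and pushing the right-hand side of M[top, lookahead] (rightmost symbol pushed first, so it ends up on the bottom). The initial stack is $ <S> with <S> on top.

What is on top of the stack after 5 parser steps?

v

step 1: stack=$ <S>  input=v s v v v s v v $  — expand <S> → v <N> <S>
step 2: stack=$ <S> <N> v  input=v s v v v s v v $  — match v
step 3: stack=$ <S> <N>  input=s v v v s v v $  — expand <N> → <C>
step 4: stack=$ <S> <C>  input=s v v v s v v $  — expand <C> → s v <N>
step 5: stack=$ <S> <N> v s  input=s v v v s v v $  — match s
Stack after step 5: $ <S> <N> v (top = v).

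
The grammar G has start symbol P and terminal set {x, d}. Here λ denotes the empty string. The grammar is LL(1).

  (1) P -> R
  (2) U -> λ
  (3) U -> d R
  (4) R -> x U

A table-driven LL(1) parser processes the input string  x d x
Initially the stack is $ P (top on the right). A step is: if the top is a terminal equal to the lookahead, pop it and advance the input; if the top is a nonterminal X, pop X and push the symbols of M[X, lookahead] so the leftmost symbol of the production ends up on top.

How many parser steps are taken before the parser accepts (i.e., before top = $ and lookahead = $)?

8

step 1: stack=$ P  input=x d x $  — expand P -> R
step 2: stack=$ R  input=x d x $  — expand R -> x U
step 3: stack=$ U x  input=x d x $  — match x
step 4: stack=$ U  input=d x $  — expand U -> d R
step 5: stack=$ R d  input=d x $  — match d
step 6: stack=$ R  input=x $  — expand R -> x U
step 7: stack=$ U x  input=x $  — match x
step 8: stack=$ U  input=$  — expand U -> λ
Accept reached after 8 steps.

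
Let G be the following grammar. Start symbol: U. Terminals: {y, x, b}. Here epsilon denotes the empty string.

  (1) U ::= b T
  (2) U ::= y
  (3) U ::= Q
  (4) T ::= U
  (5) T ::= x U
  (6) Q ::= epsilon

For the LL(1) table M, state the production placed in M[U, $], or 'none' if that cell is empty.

U ::= Q

FIRST(Q) = {epsilon}
FIRST(U) = {epsilon, b, y}  (via Q)
FIRST(T) = {epsilon, b, x, y}  (via U)
FOLLOW(U) includes $ since U is the start symbol.
FOLLOW(U): in T::=U, the suffix after U is empty, so FOLLOW(U) ⊇ FOLLOW(T) = {$}; in T::=x U, the suffix after U is empty, so FOLLOW(U) ⊇ FOLLOW(T) = {$}. Thus FOLLOW(U) = {$}.
FOLLOW(T): in U::=b T, the suffix after T is empty, so FOLLOW(T) ⊇ FOLLOW(U) = {$}. Thus FOLLOW(T) = {$}.
For U ::= b T: FIRST(b T) = {b}, so it goes in M[U, t] for t ∈ {b}.
For U ::= y: FIRST(y) = {y}, so it goes in M[U, t] for t ∈ {y}.
For U ::= Q: FIRST(Q) = {epsilon}, so it goes in M[U, t] for t ∈ {}; since epsilon ∈ FIRST, also for every t ∈ FOLLOW(U) = {$}.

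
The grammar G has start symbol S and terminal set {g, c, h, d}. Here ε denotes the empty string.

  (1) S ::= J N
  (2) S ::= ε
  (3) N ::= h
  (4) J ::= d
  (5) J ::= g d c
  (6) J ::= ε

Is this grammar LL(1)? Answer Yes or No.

Yes

FIRST(S) = {ε, d, g, h}
FIRST(N) = {h}
FIRST(J) = {ε, d, g}
FOLLOW(S) = {$}
FOLLOW(N) = {$}
FOLLOW(J) = {h}
Each cell of M receives at most one production.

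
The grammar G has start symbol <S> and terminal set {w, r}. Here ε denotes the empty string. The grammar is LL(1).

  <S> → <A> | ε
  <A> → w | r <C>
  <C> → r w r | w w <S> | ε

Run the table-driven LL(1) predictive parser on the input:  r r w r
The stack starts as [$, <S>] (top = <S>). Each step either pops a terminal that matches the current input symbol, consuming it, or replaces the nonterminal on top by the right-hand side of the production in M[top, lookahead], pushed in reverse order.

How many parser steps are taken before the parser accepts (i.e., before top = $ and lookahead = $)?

     Stack    Input      Action
  1  $ <S>    r r w r $  expand <S> → <A>
  2  $ <A>    r r w r $  expand <A> → r <C>
  3  $ <C> r  r r w r $  match r
  4  $ <C>    r w r $    expand <C> → r w r
  5  $ r w r  r w r $    match r
  6  $ r w    w r $      match w
  7  $ r      r $        match r
Accept reached after 7 steps.

7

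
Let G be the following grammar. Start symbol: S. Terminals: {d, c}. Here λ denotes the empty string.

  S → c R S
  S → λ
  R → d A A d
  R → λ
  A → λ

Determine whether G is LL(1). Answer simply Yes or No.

FIRST(S) = {λ, c}
FIRST(R) = {λ, d}
FIRST(A) = {λ}
FOLLOW(S) = {$}
FOLLOW(R) = {$, c}
FOLLOW(A) = {d}
Each cell of M receives at most one production.

Yes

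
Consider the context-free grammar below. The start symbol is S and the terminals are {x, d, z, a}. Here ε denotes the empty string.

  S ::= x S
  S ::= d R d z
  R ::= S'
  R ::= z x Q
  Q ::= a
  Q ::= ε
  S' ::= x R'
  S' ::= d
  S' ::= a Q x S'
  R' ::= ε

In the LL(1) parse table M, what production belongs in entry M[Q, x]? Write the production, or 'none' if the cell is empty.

FIRST(S): from S::=x S we get {x}; from S::=d R d z we get {d}. So FIRST(S) = {d, x}.
FIRST(Q): from Q::=a we get {a}; from Q::=ε we get {ε}. So FIRST(Q) = {ε, a}.
FIRST(S'): from S'::=x R' we get {x}; from S'::=d we get {d}; from S'::=a Q x S' we get {a}. So FIRST(S') = {a, d, x}.
FIRST(R'): from R'::=ε we get {ε}. So FIRST(R') = {ε}.
FIRST(R): from R::=S' we get {a, d, x}; from R::=z x Q we get {z}. So FIRST(R) = {a, d, x, z}.
FOLLOW(S) includes $ since S is the start symbol.
FOLLOW(R): in S::=d R d z, R is followed by d z with FIRST {d}. Thus FOLLOW(R) = {d}.
FOLLOW(Q): in R::=z x Q, the suffix after Q is empty, so FOLLOW(Q) ⊇ FOLLOW(R) = {d}; in S'::=a Q x S', Q is followed by x S' with FIRST {x}. Thus FOLLOW(Q) = {d, x}.
For Q ::= a: FIRST(a) = {a}, so it goes in M[Q, t] for t ∈ {a}.
For Q ::= ε: FIRST(ε) = {ε}, so it goes in M[Q, t] for t ∈ {}; since ε ∈ FIRST, also for every t ∈ FOLLOW(Q) = {d, x}.

Q ::= ε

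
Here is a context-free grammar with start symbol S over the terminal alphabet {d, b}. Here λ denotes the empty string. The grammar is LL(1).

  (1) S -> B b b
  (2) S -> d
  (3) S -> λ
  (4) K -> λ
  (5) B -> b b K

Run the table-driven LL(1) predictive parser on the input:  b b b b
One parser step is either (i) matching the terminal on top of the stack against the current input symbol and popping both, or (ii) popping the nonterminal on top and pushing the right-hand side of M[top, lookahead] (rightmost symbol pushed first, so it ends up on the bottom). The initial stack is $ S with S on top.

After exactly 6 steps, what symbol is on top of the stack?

step 1: stack=$ S  input=b b b b $  — expand S -> B b b
step 2: stack=$ b b B  input=b b b b $  — expand B -> b b K
step 3: stack=$ b b K b b  input=b b b b $  — match b
step 4: stack=$ b b K b  input=b b b $  — match b
step 5: stack=$ b b K  input=b b $  — expand K -> λ
step 6: stack=$ b b  input=b b $  — match b
Stack after step 6: $ b (top = b).

b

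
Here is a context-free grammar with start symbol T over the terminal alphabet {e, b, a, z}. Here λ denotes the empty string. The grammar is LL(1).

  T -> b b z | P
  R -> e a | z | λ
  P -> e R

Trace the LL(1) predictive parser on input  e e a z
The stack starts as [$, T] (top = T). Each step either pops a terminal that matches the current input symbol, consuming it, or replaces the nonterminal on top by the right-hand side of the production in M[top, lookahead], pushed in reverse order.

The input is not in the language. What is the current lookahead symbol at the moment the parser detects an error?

z

step 1: stack=$ T  input=e e a z $  — expand T -> P
step 2: stack=$ P  input=e e a z $  — expand P -> e R
step 3: stack=$ R e  input=e e a z $  — match e
step 4: stack=$ R  input=e a z $  — expand R -> e a
step 5: stack=$ a e  input=e a z $  — match e
step 6: stack=$ a  input=a z $  — match a
step 7: stack=$  input=z $  — error: stack empty but input remains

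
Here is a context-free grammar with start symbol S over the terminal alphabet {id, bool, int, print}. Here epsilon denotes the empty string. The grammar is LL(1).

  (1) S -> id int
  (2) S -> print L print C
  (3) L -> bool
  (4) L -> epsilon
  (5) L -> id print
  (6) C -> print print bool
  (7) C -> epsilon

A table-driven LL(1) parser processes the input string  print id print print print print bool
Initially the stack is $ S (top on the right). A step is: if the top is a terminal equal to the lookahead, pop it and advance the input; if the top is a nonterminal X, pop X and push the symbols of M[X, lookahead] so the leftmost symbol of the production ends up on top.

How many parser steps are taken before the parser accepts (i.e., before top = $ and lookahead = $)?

      Stack               Input                                    Action
   1  $ S                 print id print print print print bool $  expand S -> print L print C
   2  $ C print L print   print id print print print print bool $  match print
   3  $ C print L         id print print print print bool $        expand L -> id print
   4  $ C print print id  id print print print print bool $        match id
   5  $ C print print     print print print print bool $           match print
   6  $ C print           print print print bool $                 match print
   7  $ C                 print print bool $                       expand C -> print print bool
   8  $ bool print print  print print bool $                       match print
   9  $ bool print        print bool $                             match print
  10  $ bool              bool $                                   match bool
Accept reached after 10 steps.

10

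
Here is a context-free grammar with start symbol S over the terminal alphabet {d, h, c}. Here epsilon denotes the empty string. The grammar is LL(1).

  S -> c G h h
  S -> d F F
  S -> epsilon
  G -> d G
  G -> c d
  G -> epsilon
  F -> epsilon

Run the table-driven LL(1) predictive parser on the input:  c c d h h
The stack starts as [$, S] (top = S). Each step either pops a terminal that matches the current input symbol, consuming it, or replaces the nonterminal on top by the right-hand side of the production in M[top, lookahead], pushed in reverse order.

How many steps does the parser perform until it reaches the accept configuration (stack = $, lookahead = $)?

     Stack      Input        Action
  1  $ S        c c d h h $  expand S -> c G h h
  2  $ h h G c  c c d h h $  match c
  3  $ h h G    c d h h $    expand G -> c d
  4  $ h h d c  c d h h $    match c
  5  $ h h d    d h h $      match d
  6  $ h h      h h $        match h
  7  $ h        h $          match h
Accept reached after 7 steps.

7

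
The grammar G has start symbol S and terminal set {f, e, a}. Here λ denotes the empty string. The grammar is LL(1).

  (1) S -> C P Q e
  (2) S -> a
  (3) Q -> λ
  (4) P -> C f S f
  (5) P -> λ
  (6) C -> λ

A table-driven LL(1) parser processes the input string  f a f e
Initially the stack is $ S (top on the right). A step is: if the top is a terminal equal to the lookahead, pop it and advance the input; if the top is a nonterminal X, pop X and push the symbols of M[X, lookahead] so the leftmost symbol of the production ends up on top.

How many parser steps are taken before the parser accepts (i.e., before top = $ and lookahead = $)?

      Stack          Input      Action
   1  $ S            f a f e $  expand S -> C P Q e
   2  $ e Q P C      f a f e $  expand C -> λ
   3  $ e Q P        f a f e $  expand P -> C f S f
   4  $ e Q f S f C  f a f e $  expand C -> λ
   5  $ e Q f S f    f a f e $  match f
   6  $ e Q f S      a f e $    expand S -> a
   7  $ e Q f a      a f e $    match a
   8  $ e Q f        f e $      match f
   9  $ e Q          e $        expand Q -> λ
  10  $ e            e $        match e
Accept reached after 10 steps.

10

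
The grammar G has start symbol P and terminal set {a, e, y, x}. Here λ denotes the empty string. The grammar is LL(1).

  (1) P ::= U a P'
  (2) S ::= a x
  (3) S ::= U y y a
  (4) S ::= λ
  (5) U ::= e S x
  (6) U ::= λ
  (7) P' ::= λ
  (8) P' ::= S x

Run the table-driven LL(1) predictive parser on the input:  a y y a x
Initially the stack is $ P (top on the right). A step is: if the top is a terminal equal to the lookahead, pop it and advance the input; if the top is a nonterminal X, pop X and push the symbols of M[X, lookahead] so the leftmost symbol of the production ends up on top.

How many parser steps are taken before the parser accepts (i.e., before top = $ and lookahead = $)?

step 1: stack=$ P  input=a y y a x $  — expand P ::= U a P'
step 2: stack=$ P' a U  input=a y y a x $  — expand U ::= λ
step 3: stack=$ P' a  input=a y y a x $  — match a
step 4: stack=$ P'  input=y y a x $  — expand P' ::= S x
step 5: stack=$ x S  input=y y a x $  — expand S ::= U y y a
step 6: stack=$ x a y y U  input=y y a x $  — expand U ::= λ
step 7: stack=$ x a y y  input=y y a x $  — match y
step 8: stack=$ x a y  input=y a x $  — match y
step 9: stack=$ x a  input=a x $  — match a
step 10: stack=$ x  input=x $  — match x
Accept reached after 10 steps.

10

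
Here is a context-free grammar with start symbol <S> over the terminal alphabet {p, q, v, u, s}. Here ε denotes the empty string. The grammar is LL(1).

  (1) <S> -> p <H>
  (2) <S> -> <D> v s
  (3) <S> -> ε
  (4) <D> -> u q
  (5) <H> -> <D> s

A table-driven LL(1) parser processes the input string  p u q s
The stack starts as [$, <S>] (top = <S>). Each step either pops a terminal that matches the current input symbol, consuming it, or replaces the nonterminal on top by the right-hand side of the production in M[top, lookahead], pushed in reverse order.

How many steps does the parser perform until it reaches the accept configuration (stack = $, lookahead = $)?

7

     Stack    Input      Action
  1  $ <S>    p u q s $  expand <S> -> p <H>
  2  $ <H> p  p u q s $  match p
  3  $ <H>    u q s $    expand <H> -> <D> s
  4  $ s <D>  u q s $    expand <D> -> u q
  5  $ s q u  u q s $    match u
  6  $ s q    q s $      match q
  7  $ s      s $        match s
Accept reached after 7 steps.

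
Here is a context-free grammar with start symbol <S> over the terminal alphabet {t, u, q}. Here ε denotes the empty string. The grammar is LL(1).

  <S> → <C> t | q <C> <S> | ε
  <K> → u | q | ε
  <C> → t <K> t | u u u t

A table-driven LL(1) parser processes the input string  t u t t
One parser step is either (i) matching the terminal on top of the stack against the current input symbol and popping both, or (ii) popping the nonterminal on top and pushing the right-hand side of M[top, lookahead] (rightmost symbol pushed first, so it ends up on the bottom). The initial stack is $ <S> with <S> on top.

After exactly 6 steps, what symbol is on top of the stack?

t

     Stack        Input      Action
  1  $ <S>        t u t t $  expand <S> → <C> t
  2  $ t <C>      t u t t $  expand <C> → t <K> t
  3  $ t t <K> t  t u t t $  match t
  4  $ t t <K>    u t t $    expand <K> → u
  5  $ t t u      u t t $    match u
  6  $ t t        t t $      match t
Stack after step 6: $ t (top = t).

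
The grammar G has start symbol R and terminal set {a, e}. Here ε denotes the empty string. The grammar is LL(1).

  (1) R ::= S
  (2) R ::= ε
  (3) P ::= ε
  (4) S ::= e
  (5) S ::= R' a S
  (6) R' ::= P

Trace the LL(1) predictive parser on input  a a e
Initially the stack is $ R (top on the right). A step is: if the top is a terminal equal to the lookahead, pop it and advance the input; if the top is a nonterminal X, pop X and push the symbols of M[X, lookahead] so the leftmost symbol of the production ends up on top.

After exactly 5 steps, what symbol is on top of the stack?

S

step 1: stack=$ R  input=a a e $  — expand R ::= S
step 2: stack=$ S  input=a a e $  — expand S ::= R' a S
step 3: stack=$ S a R'  input=a a e $  — expand R' ::= P
step 4: stack=$ S a P  input=a a e $  — expand P ::= ε
step 5: stack=$ S a  input=a a e $  — match a
Stack after step 5: $ S (top = S).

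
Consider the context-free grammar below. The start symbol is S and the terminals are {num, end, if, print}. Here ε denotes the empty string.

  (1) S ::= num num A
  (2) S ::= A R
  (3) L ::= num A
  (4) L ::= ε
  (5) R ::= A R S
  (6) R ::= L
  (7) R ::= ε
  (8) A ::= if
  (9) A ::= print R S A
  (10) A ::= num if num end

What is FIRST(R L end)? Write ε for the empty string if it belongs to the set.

{end, if, num, print}

FIRST(L) = {ε, num}
FIRST(A) = {if, num, print}
FIRST(S) = {if, num, print}  (via A R)
FIRST(R) = {ε, if, num, print}  (via A R S, L)
FIRST(R L end): take FIRST of each symbol in turn, carrying on past any symbol whose FIRST contains ε; result {end, if, num, print}.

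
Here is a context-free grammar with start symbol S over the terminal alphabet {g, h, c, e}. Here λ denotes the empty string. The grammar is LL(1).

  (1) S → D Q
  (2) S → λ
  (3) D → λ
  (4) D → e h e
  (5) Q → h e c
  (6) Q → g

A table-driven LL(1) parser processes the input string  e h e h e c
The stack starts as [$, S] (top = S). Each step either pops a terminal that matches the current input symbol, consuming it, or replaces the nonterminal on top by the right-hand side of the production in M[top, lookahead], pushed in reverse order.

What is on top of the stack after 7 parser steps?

e

step 1: stack=$ S  input=e h e h e c $  — expand S → D Q
step 2: stack=$ Q D  input=e h e h e c $  — expand D → e h e
step 3: stack=$ Q e h e  input=e h e h e c $  — match e
step 4: stack=$ Q e h  input=h e h e c $  — match h
step 5: stack=$ Q e  input=e h e c $  — match e
step 6: stack=$ Q  input=h e c $  — expand Q → h e c
step 7: stack=$ c e h  input=h e c $  — match h
Stack after step 7: $ c e (top = e).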